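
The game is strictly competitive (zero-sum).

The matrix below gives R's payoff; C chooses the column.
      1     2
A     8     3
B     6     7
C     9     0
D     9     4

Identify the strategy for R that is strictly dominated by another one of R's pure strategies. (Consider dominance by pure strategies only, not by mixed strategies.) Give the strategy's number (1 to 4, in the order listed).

Compare A with D: 9 > 8, 4 > 3.
So D strictly dominates A for R; A is strictly dominated.

1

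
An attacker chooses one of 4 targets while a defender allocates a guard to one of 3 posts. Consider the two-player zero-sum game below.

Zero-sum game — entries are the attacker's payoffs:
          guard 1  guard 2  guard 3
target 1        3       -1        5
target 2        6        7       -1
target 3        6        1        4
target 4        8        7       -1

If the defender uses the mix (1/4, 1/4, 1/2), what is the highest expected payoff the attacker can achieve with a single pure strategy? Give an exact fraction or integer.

target 1: (3)·(1/4) + (-1)·(1/4) + (5)·(1/2) = 3.
target 2: (6)·(1/4) + (7)·(1/4) + (-1)·(1/2) = 11/4.
target 3: (6)·(1/4) + (1)·(1/4) + (4)·(1/2) = 15/4.
target 4: (8)·(1/4) + (7)·(1/4) + (-1)·(1/2) = 13/4.
The best pure response is target 3 with expected payoff 15/4.

15/4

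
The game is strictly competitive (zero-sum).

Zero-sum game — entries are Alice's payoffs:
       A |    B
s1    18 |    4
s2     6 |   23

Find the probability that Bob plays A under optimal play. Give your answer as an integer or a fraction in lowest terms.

19/31

Row minima are 4 and 6, so Alice's maximin is 6; column maxima are 18 and 23, so Bob's minimax is 18. These differ, so the equilibrium is in mixed strategies.
Let Bob play A with probability q. Alice is indifferent when 18q + 4(1−q) = 6q + 23(1−q), giving q = 19/31.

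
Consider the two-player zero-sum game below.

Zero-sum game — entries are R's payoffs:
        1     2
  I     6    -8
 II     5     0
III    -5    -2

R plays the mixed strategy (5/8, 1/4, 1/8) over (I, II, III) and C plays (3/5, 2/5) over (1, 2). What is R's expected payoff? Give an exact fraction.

Against (3/5, 2/5), each row's expected payoff is I: 2/5; II: 3; III: -19/5.
Taking the (5/8, 1/4, 1/8)-weighted average: (5/8)·(2/5) + (1/4)·(3) + (1/8)·(-19/5) = 21/40.

21/40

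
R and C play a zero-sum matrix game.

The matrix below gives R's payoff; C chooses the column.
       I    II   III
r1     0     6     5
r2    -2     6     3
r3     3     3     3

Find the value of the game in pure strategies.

Row minima: 0, -2, 3 → R's maximin is 3.
Column maxima: 3, 6, 5 → C's minimax is 3.
They coincide at (r3, I), so the value is 3.

3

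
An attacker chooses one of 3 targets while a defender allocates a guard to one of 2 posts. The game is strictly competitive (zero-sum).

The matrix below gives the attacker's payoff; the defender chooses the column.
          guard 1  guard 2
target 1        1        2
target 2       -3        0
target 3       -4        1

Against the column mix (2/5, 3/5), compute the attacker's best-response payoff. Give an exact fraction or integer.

8/5

target 1: (1)·(2/5) + (2)·(3/5) = 8/5.
target 2: (-3)·(2/5) + (0)·(3/5) = -6/5.
target 3: (-4)·(2/5) + (1)·(3/5) = -1.
The best pure response is target 1 with expected payoff 8/5.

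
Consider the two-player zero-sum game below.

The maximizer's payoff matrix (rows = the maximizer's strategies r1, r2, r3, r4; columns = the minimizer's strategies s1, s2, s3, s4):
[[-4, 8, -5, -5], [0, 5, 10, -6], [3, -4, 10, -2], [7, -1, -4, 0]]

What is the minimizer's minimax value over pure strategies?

0

The worst case (largest entry) in each column is s1: 7, s2: 8, s3: 10, s4: 0.
The best (smallest) of these is 0.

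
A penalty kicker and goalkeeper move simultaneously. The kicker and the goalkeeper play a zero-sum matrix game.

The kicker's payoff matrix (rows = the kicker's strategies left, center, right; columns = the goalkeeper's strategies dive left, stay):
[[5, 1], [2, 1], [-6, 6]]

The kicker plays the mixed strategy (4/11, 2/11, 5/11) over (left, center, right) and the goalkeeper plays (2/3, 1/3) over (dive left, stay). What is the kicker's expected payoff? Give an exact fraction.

Against (2/3, 1/3), each row's expected payoff is left: 11/3; center: 5/3; right: -2.
Taking the (4/11, 2/11, 5/11)-weighted average: (4/11)·(11/3) + (2/11)·(5/3) + (5/11)·(-2) = 8/11.

8/11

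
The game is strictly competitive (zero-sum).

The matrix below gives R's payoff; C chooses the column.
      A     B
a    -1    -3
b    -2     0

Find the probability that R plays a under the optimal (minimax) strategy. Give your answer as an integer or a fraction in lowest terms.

Row minima are -3 and -2, so R's maximin is -2; column maxima are -1 and 0, so C's minimax is -1. These differ, so the equilibrium is in mixed strategies.
Let R play a with probability p. C is indifferent when −p − 2(1−p) = −3p, giving p = 1/2.

1/2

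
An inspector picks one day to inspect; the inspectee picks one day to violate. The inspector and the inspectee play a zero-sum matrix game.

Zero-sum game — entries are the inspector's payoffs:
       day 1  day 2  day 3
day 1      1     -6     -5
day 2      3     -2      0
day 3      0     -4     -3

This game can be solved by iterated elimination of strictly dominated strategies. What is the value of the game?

Column day 1 is strictly dominated by day 2 for the inspectee (-6<1, -2<3, -4<0); eliminate day 1.
Column day 3 is strictly dominated by day 2 for the inspectee (-6<-5, -2<0, -4<-3); eliminate day 3.
Row day 3 is strictly dominated by row day 2 (-2>-4); eliminate day 3.
Row day 1 is strictly dominated by row day 2 (-2>-6); eliminate day 1.
Only (day 2, day 2) remains, with payoff -2.

-2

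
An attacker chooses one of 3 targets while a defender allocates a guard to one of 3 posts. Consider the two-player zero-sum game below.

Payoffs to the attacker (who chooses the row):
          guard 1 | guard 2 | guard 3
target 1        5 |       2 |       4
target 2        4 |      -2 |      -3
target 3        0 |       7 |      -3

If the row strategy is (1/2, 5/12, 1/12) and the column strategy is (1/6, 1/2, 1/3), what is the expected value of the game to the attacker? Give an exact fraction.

Against (1/6, 1/2, 1/3), each row's expected payoff is target 1: 19/6; target 2: -4/3; target 3: 5/2.
Taking the (1/2, 5/12, 1/12)-weighted average: (1/2)·(19/6) + (5/12)·(-4/3) + (1/12)·(5/2) = 89/72.

89/72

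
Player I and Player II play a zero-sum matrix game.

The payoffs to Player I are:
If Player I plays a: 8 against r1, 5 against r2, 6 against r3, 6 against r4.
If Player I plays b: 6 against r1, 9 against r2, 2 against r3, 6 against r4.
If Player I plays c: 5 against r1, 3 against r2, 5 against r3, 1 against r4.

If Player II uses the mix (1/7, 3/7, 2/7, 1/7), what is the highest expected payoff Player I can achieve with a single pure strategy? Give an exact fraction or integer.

a: (8)·(1/7) + (5)·(3/7) + (6)·(2/7) + (6)·(1/7) = 41/7.
b: (6)·(1/7) + (9)·(3/7) + (2)·(2/7) + (6)·(1/7) = 43/7.
c: (5)·(1/7) + (3)·(3/7) + (5)·(2/7) + (1)·(1/7) = 25/7.
The best pure response is b with expected payoff 43/7.

43/7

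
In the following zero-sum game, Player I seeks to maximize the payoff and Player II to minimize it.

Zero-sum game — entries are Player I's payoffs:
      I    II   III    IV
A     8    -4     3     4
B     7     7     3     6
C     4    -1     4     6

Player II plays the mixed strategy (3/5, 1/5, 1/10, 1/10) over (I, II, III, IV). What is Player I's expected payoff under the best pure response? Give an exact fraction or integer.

A: (8)·(3/5) + (-4)·(1/5) + (3)·(1/10) + (4)·(1/10) = 47/10.
B: (7)·(3/5) + (7)·(1/5) + (3)·(1/10) + (6)·(1/10) = 13/2.
C: (4)·(3/5) + (-1)·(1/5) + (4)·(1/10) + (6)·(1/10) = 16/5.
The best pure response is B with expected payoff 13/2.

13/2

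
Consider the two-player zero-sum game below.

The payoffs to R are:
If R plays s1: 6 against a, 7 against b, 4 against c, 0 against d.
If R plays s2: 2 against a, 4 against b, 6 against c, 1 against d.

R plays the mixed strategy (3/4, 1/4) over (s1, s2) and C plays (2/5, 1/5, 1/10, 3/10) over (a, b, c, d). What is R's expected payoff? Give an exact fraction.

Against (2/5, 1/5, 1/10, 3/10), each row's expected payoff is s1: 21/5; s2: 5/2.
Taking the (3/4, 1/4)-weighted average: (3/4)·(21/5) + (1/4)·(5/2) = 151/40.

151/40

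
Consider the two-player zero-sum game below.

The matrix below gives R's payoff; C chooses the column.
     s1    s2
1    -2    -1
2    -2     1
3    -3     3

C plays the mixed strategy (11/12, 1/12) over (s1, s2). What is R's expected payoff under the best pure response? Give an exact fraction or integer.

-7/4

1: (-2)·(11/12) + (-1)·(1/12) = -23/12.
2: (-2)·(11/12) + (1)·(1/12) = -7/4.
3: (-3)·(11/12) + (3)·(1/12) = -5/2.
The best pure response is 2 with expected payoff -7/4.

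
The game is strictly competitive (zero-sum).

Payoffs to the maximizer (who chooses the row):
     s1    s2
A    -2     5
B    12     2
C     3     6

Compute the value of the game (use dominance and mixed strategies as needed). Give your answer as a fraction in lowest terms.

66/13

Row A is strictly dominated by row C, so the maximizer never plays it.
The remaining 2×2 game on (B, C) × (s1, s2) has no saddle point. Let the maximizer play B with probability p; indifference gives 12p + 3(1−p) = 2p + 6(1−p), so p = 3/13.
Similarly the minimizer's optimal q on s1 is 4/13, and the value is 12·(4/13) + (2)·(9/13) = 66/13.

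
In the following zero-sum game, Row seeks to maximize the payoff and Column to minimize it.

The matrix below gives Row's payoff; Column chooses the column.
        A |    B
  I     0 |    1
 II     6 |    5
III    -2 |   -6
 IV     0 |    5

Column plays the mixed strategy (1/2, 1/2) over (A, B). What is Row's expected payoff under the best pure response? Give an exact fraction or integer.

11/2

I: (0)·(1/2) + (1)·(1/2) = 1/2.
II: (6)·(1/2) + (5)·(1/2) = 11/2.
III: (-2)·(1/2) + (-6)·(1/2) = -4.
IV: (0)·(1/2) + (5)·(1/2) = 5/2.
The best pure response is II with expected payoff 11/2.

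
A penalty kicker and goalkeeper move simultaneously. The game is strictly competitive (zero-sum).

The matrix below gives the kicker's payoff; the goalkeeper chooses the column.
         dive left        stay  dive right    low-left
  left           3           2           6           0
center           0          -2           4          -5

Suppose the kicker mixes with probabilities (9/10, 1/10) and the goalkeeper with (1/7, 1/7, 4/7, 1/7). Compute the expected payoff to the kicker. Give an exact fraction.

Against (1/7, 1/7, 4/7, 1/7), each row's expected payoff is left: 29/7; center: 9/7.
Taking the (9/10, 1/10)-weighted average: (9/10)·(29/7) + (1/10)·(9/7) = 27/7.

27/7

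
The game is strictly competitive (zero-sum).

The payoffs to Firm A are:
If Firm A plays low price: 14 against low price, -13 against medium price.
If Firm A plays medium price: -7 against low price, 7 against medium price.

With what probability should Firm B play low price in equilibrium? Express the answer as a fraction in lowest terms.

Row minima are -13 and -7, so Firm A's maximin is -7; column maxima are 14 and 7, so Firm B's minimax is 7. These differ, so the equilibrium is in mixed strategies.
Let Firm B play low price with probability q. Firm A is indifferent when 14q − 13(1−q) = −7q + 7(1−q), giving q = 20/41.

20/41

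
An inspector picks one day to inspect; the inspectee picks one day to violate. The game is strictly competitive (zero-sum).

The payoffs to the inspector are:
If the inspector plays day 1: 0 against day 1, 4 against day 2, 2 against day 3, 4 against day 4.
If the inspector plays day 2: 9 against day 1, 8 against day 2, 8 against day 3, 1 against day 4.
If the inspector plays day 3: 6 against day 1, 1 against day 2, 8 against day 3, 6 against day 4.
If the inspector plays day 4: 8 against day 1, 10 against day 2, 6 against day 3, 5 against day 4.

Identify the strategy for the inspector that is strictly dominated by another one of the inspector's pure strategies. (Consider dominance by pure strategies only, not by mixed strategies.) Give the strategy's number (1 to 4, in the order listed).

1

Compare day 1 with day 4: 8 > 0, 10 > 4, 6 > 2, 5 > 4.
So day 4 strictly dominates day 1 for the inspector; day 1 is strictly dominated.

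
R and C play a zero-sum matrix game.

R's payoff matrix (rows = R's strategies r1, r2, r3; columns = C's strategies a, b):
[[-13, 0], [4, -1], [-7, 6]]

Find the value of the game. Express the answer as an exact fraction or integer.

Row r1 is strictly dominated by row r3, so R never plays it.
The remaining 2×2 game on (r2, r3) × (a, b) has no saddle point. Let R play r2 with probability p; indifference gives 4p − 7(1−p) = −p + 6(1−p), so p = 13/18.
Similarly C's optimal q on a is 7/18, and the value is 4·(7/18) + (-1)·(11/18) = 17/18.

17/18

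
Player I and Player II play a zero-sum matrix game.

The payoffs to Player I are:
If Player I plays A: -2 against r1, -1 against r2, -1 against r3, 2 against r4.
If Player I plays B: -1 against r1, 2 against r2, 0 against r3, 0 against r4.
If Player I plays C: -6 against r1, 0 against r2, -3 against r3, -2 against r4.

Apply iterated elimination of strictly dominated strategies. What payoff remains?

-1

Row C is strictly dominated by row B (-1>-6, 2>0, 0>-3, 0>-2); eliminate C.
Column r4 is strictly dominated by r1 for Player II (-2<2, -1<0); eliminate r4.
Column r2 is strictly dominated by r1 for Player II (-2<-1, -1<2); eliminate r2.
Row A is strictly dominated by row B (-1>-2, 0>-1); eliminate A.
Column r3 is strictly dominated by r1 for Player II (-1<0); eliminate r3.
Only (B, r1) remains, with payoff -1.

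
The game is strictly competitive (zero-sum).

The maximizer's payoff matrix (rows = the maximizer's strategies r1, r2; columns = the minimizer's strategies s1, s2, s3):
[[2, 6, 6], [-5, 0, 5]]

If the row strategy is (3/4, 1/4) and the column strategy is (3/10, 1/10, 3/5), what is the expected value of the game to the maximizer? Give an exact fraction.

159/40

Against (3/10, 1/10, 3/5), each row's expected payoff is r1: 24/5; r2: 3/2.
Taking the (3/4, 1/4)-weighted average: (3/4)·(24/5) + (1/4)·(3/2) = 159/40.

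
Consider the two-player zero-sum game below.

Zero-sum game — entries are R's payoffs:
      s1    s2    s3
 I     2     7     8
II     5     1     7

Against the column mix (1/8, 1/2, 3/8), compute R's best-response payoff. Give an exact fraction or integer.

I: (2)·(1/8) + (7)·(1/2) + (8)·(3/8) = 27/4.
II: (5)·(1/8) + (1)·(1/2) + (7)·(3/8) = 15/4.
The best pure response is I with expected payoff 27/4.

27/4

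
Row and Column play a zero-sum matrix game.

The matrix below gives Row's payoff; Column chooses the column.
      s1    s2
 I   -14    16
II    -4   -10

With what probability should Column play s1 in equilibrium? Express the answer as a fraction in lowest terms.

Row minima are -14 and -10, so Row's maximin is -10; column maxima are -4 and 16, so Column's minimax is -4. These differ, so the equilibrium is in mixed strategies.
Let Column play s1 with probability q. Row is indifferent when −14q + 16(1−q) = −4q − 10(1−q), giving q = 13/18.

13/18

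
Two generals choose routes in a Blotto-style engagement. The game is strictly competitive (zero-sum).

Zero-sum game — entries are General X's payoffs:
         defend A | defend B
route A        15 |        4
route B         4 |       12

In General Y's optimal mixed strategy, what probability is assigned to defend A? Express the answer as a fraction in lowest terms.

Row minima are 4 and 4, so General X's maximin is 4; column maxima are 15 and 12, so General Y's minimax is 12. These differ, so the equilibrium is in mixed strategies.
Let General Y play defend A with probability q. General X is indifferent when 15q + 4(1−q) = 4q + 12(1−q), giving q = 8/19.

8/19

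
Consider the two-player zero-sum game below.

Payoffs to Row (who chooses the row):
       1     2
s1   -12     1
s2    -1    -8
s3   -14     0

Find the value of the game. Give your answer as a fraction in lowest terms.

-97/20

Row s3 is strictly dominated by row s1, so Row never plays it.
The remaining 2×2 game on (s1, s2) × (1, 2) has no saddle point. Let Row play s1 with probability p; indifference gives −12p − (1−p) = p − 8(1−p), so p = 7/20.
Similarly Column's optimal q on 1 is 9/20, and the value is -12·(9/20) + (1)·(11/20) = -97/20.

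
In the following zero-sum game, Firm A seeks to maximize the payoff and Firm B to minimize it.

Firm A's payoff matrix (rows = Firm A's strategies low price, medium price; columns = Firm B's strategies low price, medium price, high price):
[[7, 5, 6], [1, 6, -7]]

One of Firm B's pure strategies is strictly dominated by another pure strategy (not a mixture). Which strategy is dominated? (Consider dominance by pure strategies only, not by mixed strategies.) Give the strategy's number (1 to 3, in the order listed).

Firm B prefers columns that give Firm A less. Compare low price with high price: 6 < 7, -7 < 1.
So high price strictly dominates low price for Firm B; low price is strictly dominated.

1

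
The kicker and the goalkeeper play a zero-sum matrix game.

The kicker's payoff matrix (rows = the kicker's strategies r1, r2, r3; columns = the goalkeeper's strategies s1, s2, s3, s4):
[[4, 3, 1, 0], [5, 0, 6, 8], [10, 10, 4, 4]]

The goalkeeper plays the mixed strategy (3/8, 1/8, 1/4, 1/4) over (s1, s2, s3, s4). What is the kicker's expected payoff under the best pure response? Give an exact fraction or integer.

r1: (4)·(3/8) + (3)·(1/8) + (1)·(1/4) + (0)·(1/4) = 17/8.
r2: (5)·(3/8) + (0)·(1/8) + (6)·(1/4) + (8)·(1/4) = 43/8.
r3: (10)·(3/8) + (10)·(1/8) + (4)·(1/4) + (4)·(1/4) = 7.
The best pure response is r3 with expected payoff 7.

7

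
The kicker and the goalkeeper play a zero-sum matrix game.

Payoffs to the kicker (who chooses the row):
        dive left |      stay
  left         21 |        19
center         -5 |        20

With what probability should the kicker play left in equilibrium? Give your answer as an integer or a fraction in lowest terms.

Row minima are 19 and -5, so the kicker's maximin is 19; column maxima are 21 and 20, so the goalkeeper's minimax is 20. These differ, so the equilibrium is in mixed strategies.
Let the kicker play left with probability p. The goalkeeper is indifferent when 21p − 5(1−p) = 19p + 20(1−p), giving p = 25/27.

25/27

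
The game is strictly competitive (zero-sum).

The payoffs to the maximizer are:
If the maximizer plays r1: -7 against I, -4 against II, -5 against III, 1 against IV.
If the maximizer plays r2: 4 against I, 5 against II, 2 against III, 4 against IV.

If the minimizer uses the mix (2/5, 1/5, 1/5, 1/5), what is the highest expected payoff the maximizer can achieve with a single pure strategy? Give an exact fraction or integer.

19/5

r1: (-7)·(2/5) + (-4)·(1/5) + (-5)·(1/5) + (1)·(1/5) = -22/5.
r2: (4)·(2/5) + (5)·(1/5) + (2)·(1/5) + (4)·(1/5) = 19/5.
The best pure response is r2 with expected payoff 19/5.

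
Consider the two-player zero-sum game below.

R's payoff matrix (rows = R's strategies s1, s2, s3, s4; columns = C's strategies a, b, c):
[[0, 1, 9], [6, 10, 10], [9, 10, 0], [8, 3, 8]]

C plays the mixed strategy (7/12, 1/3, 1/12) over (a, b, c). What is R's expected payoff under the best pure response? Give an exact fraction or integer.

s1: (0)·(7/12) + (1)·(1/3) + (9)·(1/12) = 13/12.
s2: (6)·(7/12) + (10)·(1/3) + (10)·(1/12) = 23/3.
s3: (9)·(7/12) + (10)·(1/3) + (0)·(1/12) = 103/12.
s4: (8)·(7/12) + (3)·(1/3) + (8)·(1/12) = 19/3.
The best pure response is s3 with expected payoff 103/12.

103/12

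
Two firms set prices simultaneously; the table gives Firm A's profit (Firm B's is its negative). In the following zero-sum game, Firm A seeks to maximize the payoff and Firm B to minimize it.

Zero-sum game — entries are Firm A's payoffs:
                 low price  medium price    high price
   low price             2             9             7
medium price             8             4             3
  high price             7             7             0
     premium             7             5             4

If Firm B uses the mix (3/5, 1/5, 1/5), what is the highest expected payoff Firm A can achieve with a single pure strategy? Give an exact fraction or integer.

31/5

low price: (2)·(3/5) + (9)·(1/5) + (7)·(1/5) = 22/5.
medium price: (8)·(3/5) + (4)·(1/5) + (3)·(1/5) = 31/5.
high price: (7)·(3/5) + (7)·(1/5) + (0)·(1/5) = 28/5.
premium: (7)·(3/5) + (5)·(1/5) + (4)·(1/5) = 6.
The best pure response is medium price with expected payoff 31/5.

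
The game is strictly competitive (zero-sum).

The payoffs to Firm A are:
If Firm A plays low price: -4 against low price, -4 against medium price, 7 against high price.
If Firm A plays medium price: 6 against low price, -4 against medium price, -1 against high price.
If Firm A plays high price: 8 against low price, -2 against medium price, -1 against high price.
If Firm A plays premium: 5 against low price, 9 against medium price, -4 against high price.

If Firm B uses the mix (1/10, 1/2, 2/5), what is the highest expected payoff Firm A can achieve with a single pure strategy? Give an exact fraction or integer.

17/5

low price: (-4)·(1/10) + (-4)·(1/2) + (7)·(2/5) = 2/5.
medium price: (6)·(1/10) + (-4)·(1/2) + (-1)·(2/5) = -9/5.
high price: (8)·(1/10) + (-2)·(1/2) + (-1)·(2/5) = -3/5.
premium: (5)·(1/10) + (9)·(1/2) + (-4)·(2/5) = 17/5.
The best pure response is premium with expected payoff 17/5.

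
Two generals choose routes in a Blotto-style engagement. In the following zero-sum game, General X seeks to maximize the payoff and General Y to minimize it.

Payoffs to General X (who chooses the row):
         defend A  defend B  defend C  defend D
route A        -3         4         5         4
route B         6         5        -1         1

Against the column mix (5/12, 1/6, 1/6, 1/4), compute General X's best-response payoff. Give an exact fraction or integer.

41/12

route A: (-3)·(5/12) + (4)·(1/6) + (5)·(1/6) + (4)·(1/4) = 5/4.
route B: (6)·(5/12) + (5)·(1/6) + (-1)·(1/6) + (1)·(1/4) = 41/12.
The best pure response is route B with expected payoff 41/12.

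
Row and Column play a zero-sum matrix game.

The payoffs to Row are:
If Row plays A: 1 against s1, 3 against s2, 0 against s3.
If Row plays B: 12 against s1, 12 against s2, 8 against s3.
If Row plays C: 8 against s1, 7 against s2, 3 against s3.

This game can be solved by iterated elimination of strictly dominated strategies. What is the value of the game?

Column s2 is strictly dominated by s3 for Column (0<3, 8<12, 3<7); eliminate s2.
Column s1 is strictly dominated by s3 for Column (0<1, 8<12, 3<8); eliminate s1.
Row A is strictly dominated by row B (8>0); eliminate A.
Row C is strictly dominated by row B (8>3); eliminate C.
Only (B, s3) remains, with payoff 8.

8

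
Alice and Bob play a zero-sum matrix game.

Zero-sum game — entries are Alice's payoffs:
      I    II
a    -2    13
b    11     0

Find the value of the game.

11/2

Row minima are -2 and 0, so Alice's maximin is 0; column maxima are 11 and 13, so Bob's minimax is 11. These differ, so the equilibrium is in mixed strategies.
Let Alice play a with probability p. Bob is indifferent when −2p + 11(1−p) = 13p, giving p = 11/26.
Let Bob play I with probability q. Alice is indifferent when −2q + 13(1−q) = 11q, giving q = 1/2.
The value is -2·(1/2) + (13)·(1/2) = 11/2.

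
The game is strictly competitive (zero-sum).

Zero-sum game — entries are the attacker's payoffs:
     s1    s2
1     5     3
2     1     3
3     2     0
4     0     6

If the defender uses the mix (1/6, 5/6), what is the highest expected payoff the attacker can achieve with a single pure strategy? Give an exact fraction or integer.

1: (5)·(1/6) + (3)·(5/6) = 10/3.
2: (1)·(1/6) + (3)·(5/6) = 8/3.
3: (2)·(1/6) + (0)·(5/6) = 1/3.
4: (0)·(1/6) + (6)·(5/6) = 5.
The best pure response is 4 with expected payoff 5.

5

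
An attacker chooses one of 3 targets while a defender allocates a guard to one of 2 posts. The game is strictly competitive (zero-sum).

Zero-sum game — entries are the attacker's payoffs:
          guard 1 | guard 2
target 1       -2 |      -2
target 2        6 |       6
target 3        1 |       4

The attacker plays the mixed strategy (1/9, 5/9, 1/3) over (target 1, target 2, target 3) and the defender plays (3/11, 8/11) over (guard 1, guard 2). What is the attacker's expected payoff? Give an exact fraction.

413/99

Against (3/11, 8/11), each row's expected payoff is target 1: -2; target 2: 6; target 3: 35/11.
Taking the (1/9, 5/9, 1/3)-weighted average: (1/9)·(-2) + (5/9)·(6) + (1/3)·(35/11) = 413/99.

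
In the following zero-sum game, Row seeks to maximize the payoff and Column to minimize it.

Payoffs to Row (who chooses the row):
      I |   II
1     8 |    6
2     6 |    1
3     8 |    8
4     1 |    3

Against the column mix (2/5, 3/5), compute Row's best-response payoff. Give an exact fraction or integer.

8

1: (8)·(2/5) + (6)·(3/5) = 34/5.
2: (6)·(2/5) + (1)·(3/5) = 3.
3: (8)·(2/5) + (8)·(3/5) = 8.
4: (1)·(2/5) + (3)·(3/5) = 11/5.
The best pure response is 3 with expected payoff 8.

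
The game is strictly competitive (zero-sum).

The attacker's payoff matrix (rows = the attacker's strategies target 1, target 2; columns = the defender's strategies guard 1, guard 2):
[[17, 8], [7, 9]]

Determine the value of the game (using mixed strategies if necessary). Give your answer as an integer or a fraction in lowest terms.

97/11

Row minima are 8 and 7, so the attacker's maximin is 8; column maxima are 17 and 9, so the defender's minimax is 9. These differ, so the equilibrium is in mixed strategies.
Let the attacker play target 1 with probability p. The defender is indifferent when 17p + 7(1−p) = 8p + 9(1−p), giving p = 2/11.
Let the defender play guard 1 with probability q. The attacker is indifferent when 17q + 8(1−q) = 7q + 9(1−q), giving q = 1/11.
The value is 17·(1/11) + (8)·(10/11) = 97/11.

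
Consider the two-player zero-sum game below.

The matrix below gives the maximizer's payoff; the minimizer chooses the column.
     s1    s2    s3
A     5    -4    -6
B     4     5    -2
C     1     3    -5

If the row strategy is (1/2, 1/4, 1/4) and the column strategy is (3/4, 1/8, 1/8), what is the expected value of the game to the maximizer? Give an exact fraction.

71/32

Against (3/4, 1/8, 1/8), each row's expected payoff is A: 5/2; B: 27/8; C: 1/2.
Taking the (1/2, 1/4, 1/4)-weighted average: (1/2)·(5/2) + (1/4)·(27/8) + (1/4)·(1/2) = 71/32.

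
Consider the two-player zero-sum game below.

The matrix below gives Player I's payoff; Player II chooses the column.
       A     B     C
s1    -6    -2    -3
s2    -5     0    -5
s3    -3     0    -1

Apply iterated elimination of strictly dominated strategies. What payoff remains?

-3

Row s1 is strictly dominated by row s3 (-3>-6, 0>-2, -1>-3); eliminate s1.
Column B is strictly dominated by A for Player II (-5<0, -3<0); eliminate B.
Row s2 is strictly dominated by row s3 (-3>-5, -1>-5); eliminate s2.
Column C is strictly dominated by A for Player II (-3<-1); eliminate C.
Only (s3, A) remains, with payoff -3.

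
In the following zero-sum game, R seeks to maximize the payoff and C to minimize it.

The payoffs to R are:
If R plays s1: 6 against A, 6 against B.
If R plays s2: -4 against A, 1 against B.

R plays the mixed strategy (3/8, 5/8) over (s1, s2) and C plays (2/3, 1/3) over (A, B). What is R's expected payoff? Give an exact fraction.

19/24

Against (2/3, 1/3), each row's expected payoff is s1: 6; s2: -7/3.
Taking the (3/8, 5/8)-weighted average: (3/8)·(6) + (5/8)·(-7/3) = 19/24.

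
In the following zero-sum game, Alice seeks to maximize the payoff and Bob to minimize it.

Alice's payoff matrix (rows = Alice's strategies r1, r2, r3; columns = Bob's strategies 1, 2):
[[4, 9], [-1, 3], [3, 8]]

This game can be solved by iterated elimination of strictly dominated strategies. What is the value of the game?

4

Column 2 is strictly dominated by 1 for Bob (4<9, -1<3, 3<8); eliminate 2.
Row r2 is strictly dominated by row r1 (4>-1); eliminate r2.
Row r3 is strictly dominated by row r1 (4>3); eliminate r3.
Only (r1, 1) remains, with payoff 4.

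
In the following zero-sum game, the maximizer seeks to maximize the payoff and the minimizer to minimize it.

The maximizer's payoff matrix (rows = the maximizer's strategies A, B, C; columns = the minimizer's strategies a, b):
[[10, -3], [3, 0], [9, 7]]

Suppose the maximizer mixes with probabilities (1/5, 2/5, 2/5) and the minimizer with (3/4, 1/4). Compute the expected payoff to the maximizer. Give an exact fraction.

113/20

Against (3/4, 1/4), each row's expected payoff is A: 27/4; B: 9/4; C: 17/2.
Taking the (1/5, 2/5, 2/5)-weighted average: (1/5)·(27/4) + (2/5)·(9/4) + (2/5)·(17/2) = 113/20.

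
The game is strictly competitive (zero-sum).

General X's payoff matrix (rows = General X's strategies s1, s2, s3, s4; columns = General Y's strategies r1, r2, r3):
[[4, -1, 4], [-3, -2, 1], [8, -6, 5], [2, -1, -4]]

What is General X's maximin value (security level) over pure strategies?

The worst-case payoff for each row is s1: -1, s2: -3, s3: -6, s4: -4.
The best of these is -1.

-1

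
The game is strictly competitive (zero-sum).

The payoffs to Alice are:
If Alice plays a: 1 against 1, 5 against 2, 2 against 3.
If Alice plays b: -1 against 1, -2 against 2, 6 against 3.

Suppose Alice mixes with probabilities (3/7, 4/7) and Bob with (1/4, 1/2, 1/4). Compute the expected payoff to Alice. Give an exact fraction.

Against (1/4, 1/2, 1/4), each row's expected payoff is a: 13/4; b: 1/4.
Taking the (3/7, 4/7)-weighted average: (3/7)·(13/4) + (4/7)·(1/4) = 43/28.

43/28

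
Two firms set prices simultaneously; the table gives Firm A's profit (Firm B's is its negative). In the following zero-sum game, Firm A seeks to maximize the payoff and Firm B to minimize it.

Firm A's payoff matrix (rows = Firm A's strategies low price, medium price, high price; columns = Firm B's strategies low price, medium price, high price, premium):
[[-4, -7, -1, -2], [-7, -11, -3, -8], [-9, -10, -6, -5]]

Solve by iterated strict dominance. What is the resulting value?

-7

Row medium price is strictly dominated by row low price (-4>-7, -7>-11, -1>-3, -2>-8); eliminate medium price.
Row high price is strictly dominated by row low price (-4>-9, -7>-10, -1>-6, -2>-5); eliminate high price.
Column premium is strictly dominated by low price for Firm B (-4<-2); eliminate premium.
Column high price is strictly dominated by low price for Firm B (-4<-1); eliminate high price.
Column low price is strictly dominated by medium price for Firm B (-7<-4); eliminate low price.
Only (low price, medium price) remains, with payoff -7.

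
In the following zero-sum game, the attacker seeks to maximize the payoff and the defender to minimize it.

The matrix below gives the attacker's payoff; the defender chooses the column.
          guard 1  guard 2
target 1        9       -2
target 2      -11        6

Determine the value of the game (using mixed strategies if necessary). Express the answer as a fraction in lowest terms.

8/7

Row minima are -2 and -11, so the attacker's maximin is -2; column maxima are 9 and 6, so the defender's minimax is 6. These differ, so the equilibrium is in mixed strategies.
Let the attacker play target 1 with probability p. The defender is indifferent when 9p − 11(1−p) = −2p + 6(1−p), giving p = 17/28.
Let the defender play guard 1 with probability q. The attacker is indifferent when 9q − 2(1−q) = −11q + 6(1−q), giving q = 2/7.
The value is 9·(2/7) + (-2)·(5/7) = 8/7.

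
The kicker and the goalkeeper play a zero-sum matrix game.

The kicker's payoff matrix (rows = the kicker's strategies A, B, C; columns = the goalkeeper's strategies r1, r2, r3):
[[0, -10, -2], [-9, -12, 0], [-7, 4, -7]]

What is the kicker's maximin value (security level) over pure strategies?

The worst-case payoff for each row is A: -10, B: -12, C: -7.
The best of these is -7.

-7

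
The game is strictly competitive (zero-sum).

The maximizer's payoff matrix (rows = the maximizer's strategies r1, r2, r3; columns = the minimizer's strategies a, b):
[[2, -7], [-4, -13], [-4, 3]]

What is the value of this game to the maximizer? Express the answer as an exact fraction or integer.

-11/8

Row r2 is strictly dominated by row r1, so the maximizer never plays it.
The remaining 2×2 game on (r1, r3) × (a, b) has no saddle point. Let the maximizer play r1 with probability p; indifference gives 2p − 4(1−p) = −7p + 3(1−p), so p = 7/16.
Similarly the minimizer's optimal q on a is 5/8, and the value is 2·(5/8) + (-7)·(3/8) = -11/8.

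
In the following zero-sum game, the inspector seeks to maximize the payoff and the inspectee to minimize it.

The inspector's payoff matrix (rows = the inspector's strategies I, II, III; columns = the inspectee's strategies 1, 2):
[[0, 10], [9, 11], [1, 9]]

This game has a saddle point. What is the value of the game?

Row minima: 0, 9, 1 → the inspector's maximin is 9.
Column maxima: 9, 11 → the inspectee's minimax is 9.
They coincide at (II, 1), so the value is 9.

9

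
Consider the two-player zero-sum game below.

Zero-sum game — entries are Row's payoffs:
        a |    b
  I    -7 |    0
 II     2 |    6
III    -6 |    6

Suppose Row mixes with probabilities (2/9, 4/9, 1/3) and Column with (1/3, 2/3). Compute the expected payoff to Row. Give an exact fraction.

20/9

Against (1/3, 2/3), each row's expected payoff is I: -7/3; II: 14/3; III: 2.
Taking the (2/9, 4/9, 1/3)-weighted average: (2/9)·(-7/3) + (4/9)·(14/3) + (1/3)·(2) = 20/9.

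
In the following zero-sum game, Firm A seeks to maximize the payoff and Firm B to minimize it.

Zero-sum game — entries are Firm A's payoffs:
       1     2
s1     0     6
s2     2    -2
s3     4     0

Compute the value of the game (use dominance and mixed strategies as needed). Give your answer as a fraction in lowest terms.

12/5

Row s2 is strictly dominated by row s3, so Firm A never plays it.
The remaining 2×2 game on (s1, s3) × (1, 2) has no saddle point. Let Firm A play s1 with probability p; indifference gives 4(1−p) = 6p, so p = 2/5.
Similarly Firm B's optimal q on 1 is 3/5, and the value is 0·(3/5) + (6)·(2/5) = 12/5.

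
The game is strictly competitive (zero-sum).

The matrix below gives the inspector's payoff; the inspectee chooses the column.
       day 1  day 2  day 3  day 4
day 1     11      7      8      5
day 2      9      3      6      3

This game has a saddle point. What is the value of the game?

Row minima: 5, 3 → the inspector's maximin is 5.
Column maxima: 11, 7, 8, 5 → the inspectee's minimax is 5.
They coincide at (day 1, day 4), so the value is 5.

5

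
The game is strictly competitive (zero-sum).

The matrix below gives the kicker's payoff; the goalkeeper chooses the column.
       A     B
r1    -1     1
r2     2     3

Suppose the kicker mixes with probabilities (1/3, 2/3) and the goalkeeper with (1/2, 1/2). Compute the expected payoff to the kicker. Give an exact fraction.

Against (1/2, 1/2), each row's expected payoff is r1: 0; r2: 5/2.
Taking the (1/3, 2/3)-weighted average: (1/3)·(0) + (2/3)·(5/2) = 5/3.

5/3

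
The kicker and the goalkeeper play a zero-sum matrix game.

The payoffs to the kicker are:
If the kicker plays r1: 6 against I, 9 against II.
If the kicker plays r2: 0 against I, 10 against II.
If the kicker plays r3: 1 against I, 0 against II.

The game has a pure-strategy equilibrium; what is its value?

Row minima: 6, 0, 0 → the kicker's maximin is 6.
Column maxima: 6, 10 → the goalkeeper's minimax is 6.
They coincide at (r1, I), so the value is 6.

6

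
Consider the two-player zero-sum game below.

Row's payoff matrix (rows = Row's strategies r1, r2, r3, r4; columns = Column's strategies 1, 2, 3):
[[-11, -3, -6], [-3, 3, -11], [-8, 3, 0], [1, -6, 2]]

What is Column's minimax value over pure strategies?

1

The worst case (largest entry) in each column is 1: 1, 2: 3, 3: 2.
The best (smallest) of these is 1.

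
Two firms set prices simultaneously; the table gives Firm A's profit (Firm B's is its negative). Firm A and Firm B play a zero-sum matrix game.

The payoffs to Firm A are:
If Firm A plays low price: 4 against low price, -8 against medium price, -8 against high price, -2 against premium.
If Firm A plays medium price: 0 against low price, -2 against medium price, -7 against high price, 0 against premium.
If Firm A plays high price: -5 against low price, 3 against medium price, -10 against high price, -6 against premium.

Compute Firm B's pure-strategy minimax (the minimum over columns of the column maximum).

-7

The worst case (largest entry) in each column is low price: 4, medium price: 3, high price: -7, premium: 0.
The best (smallest) of these is -7.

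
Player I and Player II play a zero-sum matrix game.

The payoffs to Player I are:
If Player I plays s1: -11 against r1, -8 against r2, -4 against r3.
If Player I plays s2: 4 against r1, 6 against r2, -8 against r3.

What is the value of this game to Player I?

-104/19

Column r2 is strictly dominated by r1 for Player II (it gives Player I more in every row).
The remaining 2×2 game on (s1, s2) × (r1, r3) has no saddle point. Let Player I play s1 with probability p; indifference gives −11p + 4(1−p) = −4p − 8(1−p), so p = 12/19.
Similarly Player II's optimal q on r1 is 4/19, and the value is -11·(4/19) + (-4)·(15/19) = -104/19.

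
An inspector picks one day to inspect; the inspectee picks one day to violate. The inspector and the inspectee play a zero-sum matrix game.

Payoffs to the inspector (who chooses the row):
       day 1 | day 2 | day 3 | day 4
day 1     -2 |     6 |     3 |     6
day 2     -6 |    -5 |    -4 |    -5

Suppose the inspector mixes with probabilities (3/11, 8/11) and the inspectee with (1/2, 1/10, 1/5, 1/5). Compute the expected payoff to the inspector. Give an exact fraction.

-191/55

Against (1/2, 1/10, 1/5, 1/5), each row's expected payoff is day 1: 7/5; day 2: -53/10.
Taking the (3/11, 8/11)-weighted average: (3/11)·(7/5) + (8/11)·(-53/10) = -191/55.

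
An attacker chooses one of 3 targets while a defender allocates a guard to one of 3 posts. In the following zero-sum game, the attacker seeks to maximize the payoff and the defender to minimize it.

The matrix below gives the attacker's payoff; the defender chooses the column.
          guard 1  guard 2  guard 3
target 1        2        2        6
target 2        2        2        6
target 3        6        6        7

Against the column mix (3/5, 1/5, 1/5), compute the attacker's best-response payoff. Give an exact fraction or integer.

31/5

target 1: (2)·(3/5) + (2)·(1/5) + (6)·(1/5) = 14/5.
target 2: (2)·(3/5) + (2)·(1/5) + (6)·(1/5) = 14/5.
target 3: (6)·(3/5) + (6)·(1/5) + (7)·(1/5) = 31/5.
The best pure response is target 3 with expected payoff 31/5.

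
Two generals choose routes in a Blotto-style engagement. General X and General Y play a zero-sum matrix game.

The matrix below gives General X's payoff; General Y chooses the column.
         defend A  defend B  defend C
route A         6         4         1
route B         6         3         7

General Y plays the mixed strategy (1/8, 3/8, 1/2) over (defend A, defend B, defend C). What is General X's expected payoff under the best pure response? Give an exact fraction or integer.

43/8

route A: (6)·(1/8) + (4)·(3/8) + (1)·(1/2) = 11/4.
route B: (6)·(1/8) + (3)·(3/8) + (7)·(1/2) = 43/8.
The best pure response is route B with expected payoff 43/8.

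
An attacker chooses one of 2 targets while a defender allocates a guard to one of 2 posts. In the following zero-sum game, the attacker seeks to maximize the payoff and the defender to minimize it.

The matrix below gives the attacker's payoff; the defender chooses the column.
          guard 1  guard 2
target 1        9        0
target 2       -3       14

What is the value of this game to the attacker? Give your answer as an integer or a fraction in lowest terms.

Row minima are 0 and -3, so the attacker's maximin is 0; column maxima are 9 and 14, so the defender's minimax is 9. These differ, so the equilibrium is in mixed strategies.
Let the attacker play target 1 with probability p. The defender is indifferent when 9p − 3(1−p) = 14(1−p), giving p = 17/26.
Let the defender play guard 1 with probability q. The attacker is indifferent when 9q = −3q + 14(1−q), giving q = 7/13.
The value is 9·(7/13) + (0)·(6/13) = 63/13.

63/13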